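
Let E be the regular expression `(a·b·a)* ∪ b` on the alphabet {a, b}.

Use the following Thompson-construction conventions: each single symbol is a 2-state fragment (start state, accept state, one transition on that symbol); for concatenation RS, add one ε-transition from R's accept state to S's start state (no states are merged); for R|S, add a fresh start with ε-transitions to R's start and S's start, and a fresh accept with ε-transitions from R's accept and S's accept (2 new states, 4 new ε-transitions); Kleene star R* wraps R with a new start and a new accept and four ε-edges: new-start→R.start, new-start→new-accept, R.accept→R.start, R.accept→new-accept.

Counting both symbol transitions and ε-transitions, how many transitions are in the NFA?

Building bottom-up:
Each of the 4 symbol leaves contributes 1 transition (1 symbol, 0 ε).
  a·b·a — 5 transitions (3 symbol, 2 ε)
  (a·b·a)* — 9 transitions (3 symbol, 6 ε)
  (a·b·a)* ∪ b — 14 transitions (4 symbol, 10 ε)

14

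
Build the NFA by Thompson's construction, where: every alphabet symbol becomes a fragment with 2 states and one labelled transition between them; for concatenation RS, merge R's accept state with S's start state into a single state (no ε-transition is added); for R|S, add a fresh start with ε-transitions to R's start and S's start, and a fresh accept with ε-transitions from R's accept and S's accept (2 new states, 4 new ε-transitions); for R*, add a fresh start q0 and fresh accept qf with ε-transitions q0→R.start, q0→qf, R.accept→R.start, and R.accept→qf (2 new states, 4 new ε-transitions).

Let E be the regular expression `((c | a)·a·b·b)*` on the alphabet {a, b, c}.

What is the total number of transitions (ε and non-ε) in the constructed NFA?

Building bottom-up:
Each of the 5 symbol leaves contributes 1 transition (1 symbol, 0 ε).
  c | a → 6 transitions (2 symbol, 4 ε)
  (c | a)·a·b·b → 9 transitions (5 symbol, 4 ε)
  ((c | a)·a·b·b)* → 13 transitions (5 symbol, 8 ε)

13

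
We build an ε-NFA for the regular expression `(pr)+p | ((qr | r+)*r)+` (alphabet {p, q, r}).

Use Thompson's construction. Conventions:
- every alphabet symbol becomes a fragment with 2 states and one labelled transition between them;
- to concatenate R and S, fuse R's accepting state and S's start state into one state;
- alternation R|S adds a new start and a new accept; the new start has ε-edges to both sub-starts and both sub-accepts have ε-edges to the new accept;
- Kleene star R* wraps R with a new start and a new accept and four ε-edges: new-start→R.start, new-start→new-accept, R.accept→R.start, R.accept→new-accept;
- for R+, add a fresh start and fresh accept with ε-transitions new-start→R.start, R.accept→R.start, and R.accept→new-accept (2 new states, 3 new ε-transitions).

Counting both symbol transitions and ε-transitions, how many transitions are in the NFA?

By structural recursion:
Each of the 7 symbol leaves contributes 1 transition (1 symbol, 0 ε).
  pr — 2 transitions (2 symbol, 0 ε)
  (pr)+ — 5 transitions (2 symbol, 3 ε)
  (pr)+p — 6 transitions (3 symbol, 3 ε)
  qr — 2 transitions (2 symbol, 0 ε)
  r+ — 4 transitions (1 symbol, 3 ε)
  qr | r+ — 10 transitions (3 symbol, 7 ε)
  (qr | r+)* — 14 transitions (3 symbol, 11 ε)
  (qr | r+)*r — 15 transitions (4 symbol, 11 ε)
  ((qr | r+)*r)+ — 18 transitions (4 symbol, 14 ε)
  (pr)+p | ((qr | r+)*r)+ — 28 transitions (7 symbol, 21 ε)

28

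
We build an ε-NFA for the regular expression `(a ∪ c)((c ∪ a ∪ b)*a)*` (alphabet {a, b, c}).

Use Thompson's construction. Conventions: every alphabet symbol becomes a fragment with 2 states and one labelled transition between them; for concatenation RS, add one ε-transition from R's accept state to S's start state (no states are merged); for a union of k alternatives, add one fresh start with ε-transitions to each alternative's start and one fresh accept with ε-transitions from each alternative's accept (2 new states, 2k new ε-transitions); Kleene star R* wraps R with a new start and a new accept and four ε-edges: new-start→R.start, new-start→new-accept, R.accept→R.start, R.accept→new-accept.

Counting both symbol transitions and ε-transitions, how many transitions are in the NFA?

Bottom-up over the parse tree:
Each of the 6 symbol leaves contributes 1 transition (1 symbol, 0 ε).
  a ∪ c — 6 transitions (2 symbol, 4 ε)
  c ∪ a ∪ b — 9 transitions (3 symbol, 6 ε)
  (c ∪ a ∪ b)* — 13 transitions (3 symbol, 10 ε)
  (c ∪ a ∪ b)*a — 15 transitions (4 symbol, 11 ε)
  ((c ∪ a ∪ b)*a)* — 19 transitions (4 symbol, 15 ε)
  (a ∪ c)((c ∪ a ∪ b)*a)* — 26 transitions (6 symbol, 20 ε)

26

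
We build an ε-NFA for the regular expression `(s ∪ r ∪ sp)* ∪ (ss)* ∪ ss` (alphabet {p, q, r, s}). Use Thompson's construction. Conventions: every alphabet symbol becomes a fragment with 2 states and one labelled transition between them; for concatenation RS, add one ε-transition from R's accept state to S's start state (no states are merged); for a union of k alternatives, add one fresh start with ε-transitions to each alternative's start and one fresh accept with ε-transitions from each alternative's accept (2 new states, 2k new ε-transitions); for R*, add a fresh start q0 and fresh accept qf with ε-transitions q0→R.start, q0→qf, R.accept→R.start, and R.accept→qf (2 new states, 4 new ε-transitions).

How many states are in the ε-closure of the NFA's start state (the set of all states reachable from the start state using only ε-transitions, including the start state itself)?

Let C(F) = |ε-closure(F.start)| within fragment F, and note whether F accepts ε. Symbol fragments have C = 1 and do not accept ε. Then:
  sp — |closure| equals the left operand's closure size = 1 (its accept is not ε-reachable, so the closure stops there)
  s ∪ r ∪ sp — new start ε-reaches every alternative's start; none of them accept ε, so the new accept is not reached: |closure| = 1 + 1 + 1 + 1 = 4
  (s ∪ r ∪ sp)* — the star's fresh start ε-reaches both the body's start and the fresh accept: |closure| = 2 + 4 = 6
  ss — |closure| equals the left operand's closure size = 1 (its accept is not ε-reachable, so the closure stops there)
  (ss)* — new start has ε-edges to the inner start and to the new accept, so |closure| = 2 + 1 = 3
  ss — same as the first factor's closure: |closure| = 1
  (s ∪ r ∪ sp)* ∪ (ss)* ∪ ss — new start ε-reaches every alternative's start; at least one alternative accepts ε, so the union's new accept is reached too: |closure| = 1 + 6 + 3 + 1 + 1 = 12

12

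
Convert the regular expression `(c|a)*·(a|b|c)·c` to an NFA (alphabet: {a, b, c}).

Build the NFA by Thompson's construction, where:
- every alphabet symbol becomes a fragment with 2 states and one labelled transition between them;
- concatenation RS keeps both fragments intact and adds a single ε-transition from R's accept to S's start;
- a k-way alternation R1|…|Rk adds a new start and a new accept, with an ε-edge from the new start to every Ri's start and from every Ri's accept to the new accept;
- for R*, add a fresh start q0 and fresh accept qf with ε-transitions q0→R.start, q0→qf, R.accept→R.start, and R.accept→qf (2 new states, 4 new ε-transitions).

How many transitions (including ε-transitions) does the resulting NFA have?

22

Building bottom-up:
Each of the 6 symbol leaves contributes 1 transition (1 symbol, 0 ε).
  c|a : 6 transitions (2 symbol, 4 ε)
  (c|a)* : 10 transitions (2 symbol, 8 ε)
  a|b|c : 9 transitions (3 symbol, 6 ε)
  (c|a)*·(a|b|c)·c : 22 transitions (6 symbol, 16 ε)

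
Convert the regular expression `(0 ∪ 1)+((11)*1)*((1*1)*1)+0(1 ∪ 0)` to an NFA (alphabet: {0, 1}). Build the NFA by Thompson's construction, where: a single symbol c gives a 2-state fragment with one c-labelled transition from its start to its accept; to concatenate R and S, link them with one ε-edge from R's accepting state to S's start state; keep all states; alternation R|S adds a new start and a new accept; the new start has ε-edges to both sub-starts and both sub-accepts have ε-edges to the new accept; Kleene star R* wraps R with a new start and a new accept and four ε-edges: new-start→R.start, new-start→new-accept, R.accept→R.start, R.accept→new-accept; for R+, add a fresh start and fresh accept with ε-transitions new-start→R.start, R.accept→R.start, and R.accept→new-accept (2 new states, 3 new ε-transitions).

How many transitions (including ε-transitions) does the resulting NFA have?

Recursing over subexpressions:
Each of the 11 symbol leaves contributes 1 transition (1 symbol, 0 ε).
  0 ∪ 1 → 6 transitions (2 symbol, 4 ε)
  (0 ∪ 1)+ → 9 transitions (2 symbol, 7 ε)
  11 → 3 transitions (2 symbol, 1 ε)
  (11)* → 7 transitions (2 symbol, 5 ε)
  (11)*1 → 9 transitions (3 symbol, 6 ε)
  ((11)*1)* → 13 transitions (3 symbol, 10 ε)
  1* → 5 transitions (1 symbol, 4 ε)
  1*1 → 7 transitions (2 symbol, 5 ε)
  (1*1)* → 11 transitions (2 symbol, 9 ε)
  (1*1)*1 → 13 transitions (3 symbol, 10 ε)
  ((1*1)*1)+ → 16 transitions (3 symbol, 13 ε)
  1 ∪ 0 → 6 transitions (2 symbol, 4 ε)
  (0 ∪ 1)+((11)*1)*((1*1)*1)+0(1 ∪ 0) → 49 transitions (11 symbol, 38 ε)

49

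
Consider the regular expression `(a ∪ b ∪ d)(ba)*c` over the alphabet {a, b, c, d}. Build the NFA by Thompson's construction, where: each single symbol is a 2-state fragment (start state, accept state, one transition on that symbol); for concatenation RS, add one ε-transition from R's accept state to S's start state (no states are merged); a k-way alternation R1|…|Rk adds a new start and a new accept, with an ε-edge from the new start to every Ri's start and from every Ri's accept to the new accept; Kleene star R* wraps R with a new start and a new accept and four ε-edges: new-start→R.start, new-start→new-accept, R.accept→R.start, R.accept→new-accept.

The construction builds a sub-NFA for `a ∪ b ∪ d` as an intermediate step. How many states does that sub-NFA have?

8

Fragment for `a ∪ b ∪ d`:
Each of the 3 symbol leaves contributes a 2-state fragment.
  a ∪ b ∪ d : 8 states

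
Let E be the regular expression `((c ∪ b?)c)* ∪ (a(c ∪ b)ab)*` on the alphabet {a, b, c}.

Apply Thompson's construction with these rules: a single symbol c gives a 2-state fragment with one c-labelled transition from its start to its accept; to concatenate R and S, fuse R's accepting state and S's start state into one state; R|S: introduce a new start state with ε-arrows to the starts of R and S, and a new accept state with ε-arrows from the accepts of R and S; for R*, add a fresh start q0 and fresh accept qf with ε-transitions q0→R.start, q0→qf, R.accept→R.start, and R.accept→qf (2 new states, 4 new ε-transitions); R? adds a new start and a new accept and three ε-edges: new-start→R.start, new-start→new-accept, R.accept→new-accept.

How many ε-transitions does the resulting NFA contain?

23

Recursing over subexpressions:
Each of the 8 symbol leaves contributes 0 ε-transitions.
  b? = 3 ε-transitions
  c ∪ b? = 7 ε-transitions
  (c ∪ b?)c = 7 ε-transitions
  ((c ∪ b?)c)* = 11 ε-transitions
  c ∪ b = 4 ε-transitions
  a(c ∪ b)ab = 4 ε-transitions
  (a(c ∪ b)ab)* = 8 ε-transitions
  ((c ∪ b?)c)* ∪ (a(c ∪ b)ab)* = 23 ε-transitions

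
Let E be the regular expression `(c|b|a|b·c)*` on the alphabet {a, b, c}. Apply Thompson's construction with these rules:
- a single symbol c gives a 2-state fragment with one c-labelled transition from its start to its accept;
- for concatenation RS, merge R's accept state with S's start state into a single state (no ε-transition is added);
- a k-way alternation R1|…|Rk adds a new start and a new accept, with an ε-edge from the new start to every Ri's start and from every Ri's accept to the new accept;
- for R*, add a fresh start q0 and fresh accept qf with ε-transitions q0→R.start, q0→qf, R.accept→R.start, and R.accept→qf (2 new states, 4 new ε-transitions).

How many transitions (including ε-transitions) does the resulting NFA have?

Per subexpression:
Each of the 5 symbol leaves contributes 1 transition (1 symbol, 0 ε).
  b·c → 2 transitions (2 symbol, 0 ε)
  c|b|a|b·c → 13 transitions (5 symbol, 8 ε)
  (c|b|a|b·c)* → 17 transitions (5 symbol, 12 ε)

17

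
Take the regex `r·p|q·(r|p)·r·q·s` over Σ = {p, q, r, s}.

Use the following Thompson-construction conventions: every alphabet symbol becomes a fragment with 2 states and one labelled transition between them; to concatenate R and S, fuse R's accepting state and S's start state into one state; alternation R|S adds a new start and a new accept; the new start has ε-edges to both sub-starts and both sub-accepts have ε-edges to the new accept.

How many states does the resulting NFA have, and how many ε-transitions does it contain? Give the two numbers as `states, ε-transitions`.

15, 8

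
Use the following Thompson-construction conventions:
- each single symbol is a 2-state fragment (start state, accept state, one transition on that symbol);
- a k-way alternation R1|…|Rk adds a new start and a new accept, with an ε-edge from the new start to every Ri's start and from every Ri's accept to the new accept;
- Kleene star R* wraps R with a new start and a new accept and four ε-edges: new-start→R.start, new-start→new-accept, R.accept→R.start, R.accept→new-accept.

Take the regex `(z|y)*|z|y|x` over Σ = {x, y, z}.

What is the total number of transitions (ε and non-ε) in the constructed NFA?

21

Building bottom-up:
Each of the 5 symbol leaves contributes 1 transition (1 symbol, 0 ε).
  z|y → 6 transitions (2 symbol, 4 ε)
  (z|y)* → 10 transitions (2 symbol, 8 ε)
  (z|y)*|z|y|x → 21 transitions (5 symbol, 16 ε)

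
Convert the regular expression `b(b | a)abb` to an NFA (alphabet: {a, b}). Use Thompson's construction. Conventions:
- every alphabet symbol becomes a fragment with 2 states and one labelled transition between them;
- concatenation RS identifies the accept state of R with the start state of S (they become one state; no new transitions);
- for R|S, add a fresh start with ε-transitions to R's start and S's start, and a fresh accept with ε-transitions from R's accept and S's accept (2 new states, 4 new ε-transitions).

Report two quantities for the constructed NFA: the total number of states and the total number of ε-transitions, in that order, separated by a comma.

10, 4

Recursing over subexpressions:
Each of the 6 symbol leaves contributes 2 states and 0 ε-transitions.
  b | a = 6 states, 4 ε-transitions
  b(b | a)abb = 10 states, 4 ε-transitions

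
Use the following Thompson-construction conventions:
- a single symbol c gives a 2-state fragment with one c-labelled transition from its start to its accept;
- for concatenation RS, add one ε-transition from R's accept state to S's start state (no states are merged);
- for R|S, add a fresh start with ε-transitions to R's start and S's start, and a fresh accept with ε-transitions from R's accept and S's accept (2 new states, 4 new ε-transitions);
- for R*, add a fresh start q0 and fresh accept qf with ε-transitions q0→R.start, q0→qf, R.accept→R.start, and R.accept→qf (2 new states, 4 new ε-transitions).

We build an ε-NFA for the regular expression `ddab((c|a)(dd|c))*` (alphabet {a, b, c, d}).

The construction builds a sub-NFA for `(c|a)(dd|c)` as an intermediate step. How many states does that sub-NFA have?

Fragment for `(c|a)(dd|c)`:
Each of the 5 symbol leaves contributes a 2-state fragment.
  c|a = 6 states
  dd = 4 states
  dd|c = 8 states
  (c|a)(dd|c) = 14 states

14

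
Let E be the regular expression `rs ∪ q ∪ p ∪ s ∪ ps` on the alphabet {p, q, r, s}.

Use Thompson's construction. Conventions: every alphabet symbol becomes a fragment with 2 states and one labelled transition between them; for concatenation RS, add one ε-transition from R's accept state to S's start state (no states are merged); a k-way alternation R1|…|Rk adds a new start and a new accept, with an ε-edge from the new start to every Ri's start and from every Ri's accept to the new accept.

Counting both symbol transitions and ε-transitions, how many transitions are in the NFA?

19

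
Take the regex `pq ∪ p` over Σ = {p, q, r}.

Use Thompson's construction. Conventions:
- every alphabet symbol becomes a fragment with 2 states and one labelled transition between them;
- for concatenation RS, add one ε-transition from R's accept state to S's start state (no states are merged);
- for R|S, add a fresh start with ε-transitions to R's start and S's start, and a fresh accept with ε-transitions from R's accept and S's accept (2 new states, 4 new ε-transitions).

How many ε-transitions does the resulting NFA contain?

5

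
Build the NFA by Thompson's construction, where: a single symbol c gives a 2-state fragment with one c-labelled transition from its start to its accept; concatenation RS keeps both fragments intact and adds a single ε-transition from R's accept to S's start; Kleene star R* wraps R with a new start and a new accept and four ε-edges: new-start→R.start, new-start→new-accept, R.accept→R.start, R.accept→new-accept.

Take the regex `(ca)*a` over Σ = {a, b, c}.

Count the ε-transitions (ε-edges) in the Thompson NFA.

6

Building bottom-up:
Each of the 3 symbol leaves contributes 0 ε-transitions.
  ca → 1 ε-transition
  (ca)* → 5 ε-transitions
  (ca)*a → 6 ε-transitions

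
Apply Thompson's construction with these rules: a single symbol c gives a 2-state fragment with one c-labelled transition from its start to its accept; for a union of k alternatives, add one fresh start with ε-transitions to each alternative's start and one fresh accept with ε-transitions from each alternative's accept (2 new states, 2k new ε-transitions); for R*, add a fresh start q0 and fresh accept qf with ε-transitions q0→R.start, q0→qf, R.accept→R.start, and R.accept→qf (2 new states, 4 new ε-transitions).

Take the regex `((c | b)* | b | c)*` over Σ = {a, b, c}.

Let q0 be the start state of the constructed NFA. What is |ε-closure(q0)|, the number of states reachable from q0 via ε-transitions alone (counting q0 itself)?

Let C(F) = |ε-closure(F.start)| within fragment F, and note whether F accepts ε. Symbol fragments have C = 1 and do not accept ε. Then:
  c | b — |closure| = 1 + 1 + 1 = 3 (the new accept is not ε-reachable since no branch accepts ε)
  (c | b)* — the star's fresh start ε-reaches both the body's start and the fresh accept: |closure| = 2 + 3 = 5
  (c | b)* | b | c — new start ε-reaches every alternative's start; at least one alternative accepts ε, so the union's new accept is reached too: |closure| = 1 + 5 + 1 + 1 + 1 = 9
  ((c | b)* | b | c)* — the star's fresh start ε-reaches both the body's start and the fresh accept: |closure| = 2 + 9 = 11

11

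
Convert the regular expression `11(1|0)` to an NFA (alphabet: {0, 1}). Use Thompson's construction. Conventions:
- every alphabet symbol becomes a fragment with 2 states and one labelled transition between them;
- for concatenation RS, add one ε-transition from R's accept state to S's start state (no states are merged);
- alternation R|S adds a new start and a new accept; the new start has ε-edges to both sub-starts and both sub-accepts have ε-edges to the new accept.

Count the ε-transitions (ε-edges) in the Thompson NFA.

6

Building bottom-up:
Each of the 4 symbol leaves contributes 0 ε-transitions.
  1|0 : 4 ε-transitions
  11(1|0) : 6 ε-transitions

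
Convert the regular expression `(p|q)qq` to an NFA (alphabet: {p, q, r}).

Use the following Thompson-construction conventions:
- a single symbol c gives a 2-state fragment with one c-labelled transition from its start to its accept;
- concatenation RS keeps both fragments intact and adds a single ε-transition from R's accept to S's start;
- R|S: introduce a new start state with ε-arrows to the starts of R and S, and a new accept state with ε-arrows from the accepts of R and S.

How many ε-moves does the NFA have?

Per subexpression:
Each of the 4 symbol leaves contributes 0 ε-transitions.
  p|q : 4 ε-transitions
  (p|q)qq : 6 ε-transitions

6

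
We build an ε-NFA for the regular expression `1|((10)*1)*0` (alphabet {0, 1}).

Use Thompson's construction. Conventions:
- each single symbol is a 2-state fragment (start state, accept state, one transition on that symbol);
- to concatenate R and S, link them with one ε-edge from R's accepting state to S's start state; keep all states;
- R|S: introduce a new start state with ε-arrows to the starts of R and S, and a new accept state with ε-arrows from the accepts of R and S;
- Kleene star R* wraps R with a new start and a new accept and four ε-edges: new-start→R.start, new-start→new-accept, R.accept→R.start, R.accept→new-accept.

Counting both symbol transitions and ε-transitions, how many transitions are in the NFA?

20

Bottom-up over the parse tree:
Each of the 5 symbol leaves contributes 1 transition (1 symbol, 0 ε).
  10 → 3 transitions (2 symbol, 1 ε)
  (10)* → 7 transitions (2 symbol, 5 ε)
  (10)*1 → 9 transitions (3 symbol, 6 ε)
  ((10)*1)* → 13 transitions (3 symbol, 10 ε)
  ((10)*1)*0 → 15 transitions (4 symbol, 11 ε)
  1|((10)*1)*0 → 20 transitions (5 symbol, 15 ε)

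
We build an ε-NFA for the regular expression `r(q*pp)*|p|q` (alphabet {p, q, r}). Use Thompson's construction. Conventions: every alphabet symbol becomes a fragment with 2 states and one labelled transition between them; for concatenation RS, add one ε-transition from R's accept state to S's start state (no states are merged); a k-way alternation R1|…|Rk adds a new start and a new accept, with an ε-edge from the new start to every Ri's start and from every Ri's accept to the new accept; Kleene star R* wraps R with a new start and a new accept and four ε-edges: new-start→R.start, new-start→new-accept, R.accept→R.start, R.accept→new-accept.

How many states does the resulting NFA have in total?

Building bottom-up:
Each of the 6 symbol leaves contributes a 2-state fragment.
  q* : 4 states
  q*pp : 8 states
  (q*pp)* : 10 states
  r(q*pp)* : 12 states
  r(q*pp)*|p|q : 18 states

18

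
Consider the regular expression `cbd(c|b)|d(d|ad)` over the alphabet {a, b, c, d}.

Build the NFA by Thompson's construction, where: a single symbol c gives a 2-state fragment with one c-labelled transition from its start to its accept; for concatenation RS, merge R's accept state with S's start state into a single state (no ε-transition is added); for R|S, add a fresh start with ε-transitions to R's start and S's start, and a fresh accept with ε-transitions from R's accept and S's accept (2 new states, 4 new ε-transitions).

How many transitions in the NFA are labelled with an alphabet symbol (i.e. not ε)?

9

Recursing over subexpressions:
Each of the 9 symbol leaves contributes exactly 1 symbol transition.
  c|b — 2 symbol transitions
  cbd(c|b) — 5 symbol transitions
  ad — 2 symbol transitions
  d|ad — 3 symbol transitions
  d(d|ad) — 4 symbol transitions
  cbd(c|b)|d(d|ad) — 9 symbol transitions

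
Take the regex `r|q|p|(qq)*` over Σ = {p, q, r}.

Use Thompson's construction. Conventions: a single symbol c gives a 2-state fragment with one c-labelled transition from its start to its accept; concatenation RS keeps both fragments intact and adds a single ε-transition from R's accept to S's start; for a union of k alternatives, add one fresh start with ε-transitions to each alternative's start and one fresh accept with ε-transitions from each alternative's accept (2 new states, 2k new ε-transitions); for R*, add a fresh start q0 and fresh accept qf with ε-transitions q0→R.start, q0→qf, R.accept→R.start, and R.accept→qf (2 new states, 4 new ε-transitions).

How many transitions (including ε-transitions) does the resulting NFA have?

18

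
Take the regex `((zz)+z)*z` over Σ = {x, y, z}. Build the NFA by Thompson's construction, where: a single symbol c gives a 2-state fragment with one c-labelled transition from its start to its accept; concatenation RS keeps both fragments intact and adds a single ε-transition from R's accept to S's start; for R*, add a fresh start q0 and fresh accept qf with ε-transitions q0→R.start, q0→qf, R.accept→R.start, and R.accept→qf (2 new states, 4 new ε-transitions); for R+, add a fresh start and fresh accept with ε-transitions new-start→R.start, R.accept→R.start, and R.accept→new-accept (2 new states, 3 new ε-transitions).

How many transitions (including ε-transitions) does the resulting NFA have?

14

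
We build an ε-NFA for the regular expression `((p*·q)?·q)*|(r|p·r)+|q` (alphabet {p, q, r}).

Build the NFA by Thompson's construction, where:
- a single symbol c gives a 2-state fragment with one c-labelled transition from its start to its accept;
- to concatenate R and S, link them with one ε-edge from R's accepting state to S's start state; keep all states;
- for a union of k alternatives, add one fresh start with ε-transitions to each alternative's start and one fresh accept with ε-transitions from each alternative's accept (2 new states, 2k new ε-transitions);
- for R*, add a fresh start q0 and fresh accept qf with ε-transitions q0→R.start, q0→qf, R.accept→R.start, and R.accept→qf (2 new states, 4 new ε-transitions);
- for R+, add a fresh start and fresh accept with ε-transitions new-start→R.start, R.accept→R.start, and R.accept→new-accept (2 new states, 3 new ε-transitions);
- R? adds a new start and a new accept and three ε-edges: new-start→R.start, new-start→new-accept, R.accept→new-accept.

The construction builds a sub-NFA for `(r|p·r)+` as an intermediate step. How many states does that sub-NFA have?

10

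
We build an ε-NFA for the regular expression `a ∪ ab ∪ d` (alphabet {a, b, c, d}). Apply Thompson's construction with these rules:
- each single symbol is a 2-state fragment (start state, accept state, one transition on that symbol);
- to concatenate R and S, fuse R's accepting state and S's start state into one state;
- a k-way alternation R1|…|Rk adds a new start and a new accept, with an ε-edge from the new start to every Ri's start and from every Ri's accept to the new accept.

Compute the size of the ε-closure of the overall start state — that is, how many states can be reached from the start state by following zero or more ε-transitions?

Let C(F) = |ε-closure(F.start)| within fragment F, and note whether F accepts ε. Symbol fragments have C = 1 and do not accept ε. Then:
  ab → |ε-closure| equals the left operand's closure size = 1 (its accept is not ε-reachable, so the closure stops there)
  a ∪ ab ∪ d → new start ε-reaches every alternative's start; none of them accept ε, so the new accept is not reached: |ε-closure| = 1 + 1 + 1 + 1 = 4

4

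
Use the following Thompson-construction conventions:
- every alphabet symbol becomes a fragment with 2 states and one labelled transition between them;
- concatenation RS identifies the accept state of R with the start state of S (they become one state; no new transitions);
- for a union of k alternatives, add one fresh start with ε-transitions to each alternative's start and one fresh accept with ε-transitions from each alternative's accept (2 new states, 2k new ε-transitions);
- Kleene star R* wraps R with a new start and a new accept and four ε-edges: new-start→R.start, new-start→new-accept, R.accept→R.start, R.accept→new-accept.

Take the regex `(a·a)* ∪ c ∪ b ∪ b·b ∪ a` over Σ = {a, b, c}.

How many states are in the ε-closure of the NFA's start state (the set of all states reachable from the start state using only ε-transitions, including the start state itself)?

9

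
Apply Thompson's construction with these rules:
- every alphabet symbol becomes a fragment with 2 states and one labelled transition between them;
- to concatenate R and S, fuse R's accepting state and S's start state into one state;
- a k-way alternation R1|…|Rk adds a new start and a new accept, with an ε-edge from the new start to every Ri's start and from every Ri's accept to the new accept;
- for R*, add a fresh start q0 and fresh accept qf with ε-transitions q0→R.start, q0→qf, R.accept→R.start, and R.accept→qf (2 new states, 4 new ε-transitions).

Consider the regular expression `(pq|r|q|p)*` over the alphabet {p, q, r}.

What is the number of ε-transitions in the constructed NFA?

12

Bottom-up over the parse tree:
Each of the 5 symbol leaves contributes 0 ε-transitions.
  pq — 0 ε-transitions
  pq|r|q|p — 8 ε-transitions
  (pq|r|q|p)* — 12 ε-transitions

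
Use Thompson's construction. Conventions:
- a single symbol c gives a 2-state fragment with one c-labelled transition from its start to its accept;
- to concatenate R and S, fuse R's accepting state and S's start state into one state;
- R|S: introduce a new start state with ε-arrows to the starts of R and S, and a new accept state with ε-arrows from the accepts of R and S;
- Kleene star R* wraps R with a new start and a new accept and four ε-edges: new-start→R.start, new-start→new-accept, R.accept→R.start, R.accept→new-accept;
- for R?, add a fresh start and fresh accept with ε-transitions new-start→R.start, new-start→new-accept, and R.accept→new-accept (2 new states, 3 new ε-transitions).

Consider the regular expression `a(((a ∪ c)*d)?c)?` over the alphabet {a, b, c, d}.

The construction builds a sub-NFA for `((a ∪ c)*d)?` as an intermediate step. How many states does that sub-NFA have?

11

Fragment for `((a ∪ c)*d)?`:
Each of the 3 symbol leaves contributes a 2-state fragment.
  a ∪ c — 6 states
  (a ∪ c)* — 8 states
  (a ∪ c)*d — 9 states
  ((a ∪ c)*d)? — 11 states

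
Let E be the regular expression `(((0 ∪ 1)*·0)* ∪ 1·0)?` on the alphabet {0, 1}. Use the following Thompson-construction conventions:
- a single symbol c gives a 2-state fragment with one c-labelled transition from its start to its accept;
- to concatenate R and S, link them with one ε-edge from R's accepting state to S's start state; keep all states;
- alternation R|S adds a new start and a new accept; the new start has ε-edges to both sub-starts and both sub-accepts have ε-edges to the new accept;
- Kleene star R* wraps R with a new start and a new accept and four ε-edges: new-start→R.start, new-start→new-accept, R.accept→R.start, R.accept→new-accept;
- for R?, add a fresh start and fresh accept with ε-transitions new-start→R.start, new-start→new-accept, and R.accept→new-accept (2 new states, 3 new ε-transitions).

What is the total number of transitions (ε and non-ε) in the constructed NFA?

26

Per subexpression:
Each of the 5 symbol leaves contributes 1 transition (1 symbol, 0 ε).
  0 ∪ 1 : 6 transitions (2 symbol, 4 ε)
  (0 ∪ 1)* : 10 transitions (2 symbol, 8 ε)
  (0 ∪ 1)*·0 : 12 transitions (3 symbol, 9 ε)
  ((0 ∪ 1)*·0)* : 16 transitions (3 symbol, 13 ε)
  1·0 : 3 transitions (2 symbol, 1 ε)
  ((0 ∪ 1)*·0)* ∪ 1·0 : 23 transitions (5 symbol, 18 ε)
  (((0 ∪ 1)*·0)* ∪ 1·0)? : 26 transitions (5 symbol, 21 ε)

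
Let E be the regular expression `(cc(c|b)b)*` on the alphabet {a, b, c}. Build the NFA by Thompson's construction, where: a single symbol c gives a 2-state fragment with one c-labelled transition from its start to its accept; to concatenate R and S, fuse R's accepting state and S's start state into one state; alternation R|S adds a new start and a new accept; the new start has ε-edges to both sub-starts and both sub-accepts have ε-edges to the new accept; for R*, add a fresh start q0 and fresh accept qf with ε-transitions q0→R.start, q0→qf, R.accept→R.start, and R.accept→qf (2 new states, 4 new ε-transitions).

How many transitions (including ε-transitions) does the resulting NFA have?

13

Bottom-up over the parse tree:
Each of the 5 symbol leaves contributes 1 transition (1 symbol, 0 ε).
  c|b → 6 transitions (2 symbol, 4 ε)
  cc(c|b)b → 9 transitions (5 symbol, 4 ε)
  (cc(c|b)b)* → 13 transitions (5 symbol, 8 ε)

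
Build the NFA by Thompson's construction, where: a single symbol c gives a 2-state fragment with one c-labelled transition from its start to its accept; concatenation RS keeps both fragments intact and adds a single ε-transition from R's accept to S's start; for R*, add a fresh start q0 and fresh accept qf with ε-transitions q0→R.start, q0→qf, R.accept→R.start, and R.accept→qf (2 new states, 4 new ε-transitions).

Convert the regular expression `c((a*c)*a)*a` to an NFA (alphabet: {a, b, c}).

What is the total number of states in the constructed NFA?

16

Bottom-up over the parse tree:
Each of the 5 symbol leaves contributes a 2-state fragment.
  a* = 4 states
  a*c = 6 states
  (a*c)* = 8 states
  (a*c)*a = 10 states
  ((a*c)*a)* = 12 states
  c((a*c)*a)*a = 16 states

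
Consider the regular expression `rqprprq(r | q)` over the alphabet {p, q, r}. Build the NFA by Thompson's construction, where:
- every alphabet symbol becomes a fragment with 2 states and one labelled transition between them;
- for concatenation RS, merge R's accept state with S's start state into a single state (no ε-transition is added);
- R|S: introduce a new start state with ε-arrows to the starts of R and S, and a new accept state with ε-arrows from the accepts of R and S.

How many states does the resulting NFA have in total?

By structural recursion:
Each of the 9 symbol leaves contributes a 2-state fragment.
  r | q = 6 states
  rqprprq(r | q) = 13 states

13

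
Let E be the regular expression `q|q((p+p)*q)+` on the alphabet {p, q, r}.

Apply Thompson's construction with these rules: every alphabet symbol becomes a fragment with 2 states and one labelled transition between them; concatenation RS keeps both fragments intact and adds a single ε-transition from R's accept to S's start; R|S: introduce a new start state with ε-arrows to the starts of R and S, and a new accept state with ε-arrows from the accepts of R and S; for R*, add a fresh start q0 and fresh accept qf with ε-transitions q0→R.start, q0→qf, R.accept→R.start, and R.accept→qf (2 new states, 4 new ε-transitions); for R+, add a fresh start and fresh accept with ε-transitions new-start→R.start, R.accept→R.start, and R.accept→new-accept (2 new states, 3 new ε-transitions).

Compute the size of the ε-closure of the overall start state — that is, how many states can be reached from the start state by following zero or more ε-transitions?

Compute the ε-closure size of each fragment's start state recursively; a symbol fragment's start has no outgoing ε-edge, so its closure is just itself (size 1).
  p+ — new start ε-reaches only the body's start; the new accept needs a symbol first: C = 1 + 1 = 2
  p+p — C equals the left operand's closure size = 2 (its accept is not ε-reachable, so the closure stops there)
  (p+p)* — the star's fresh start ε-reaches both the body's start and the fresh accept: C = 2 + 2 = 4
  (p+p)*q — the left operand accepts ε, so the closure extends into the next operand (via the concat ε-link); C = 4 + 1 = 5
  ((p+p)*q)+ — new start ε-reaches only the body's start; the new accept needs a symbol first: C = 1 + 5 = 6
  q((p+p)*q)+ — same as the first factor's closure: C = 1
  q|q((p+p)*q)+ — C = 1 + 1 + 1 = 3 (the new accept is not ε-reachable since no branch accepts ε)

3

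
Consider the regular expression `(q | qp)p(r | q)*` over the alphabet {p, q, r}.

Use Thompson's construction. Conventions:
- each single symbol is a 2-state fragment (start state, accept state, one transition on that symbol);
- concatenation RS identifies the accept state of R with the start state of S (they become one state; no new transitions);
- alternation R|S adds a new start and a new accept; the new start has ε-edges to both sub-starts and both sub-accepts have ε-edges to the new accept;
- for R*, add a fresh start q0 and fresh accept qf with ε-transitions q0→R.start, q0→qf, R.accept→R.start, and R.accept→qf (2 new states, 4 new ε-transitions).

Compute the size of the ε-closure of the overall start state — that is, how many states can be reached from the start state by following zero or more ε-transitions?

Compute the ε-closure size of each fragment's start state recursively; a symbol fragment's start has no outgoing ε-edge, so its closure is just itself (size 1).
  qp — C equals the left operand's closure size = 1 (its accept is not ε-reachable, so the closure stops there)
  q | qp — new start ε-reaches every alternative's start; none of them accept ε, so the new accept is not reached: C = 1 + 1 + 1 = 3
  r | q — C = 1 + 1 + 1 = 3 (the new accept is not ε-reachable since no branch accepts ε)
  (r | q)* — the star's fresh start ε-reaches both the body's start and the fresh accept: C = 2 + 3 = 5
  (q | qp)p(r | q)* — C equals the left operand's closure size = 3 (its accept is not ε-reachable, so the closure stops there)

3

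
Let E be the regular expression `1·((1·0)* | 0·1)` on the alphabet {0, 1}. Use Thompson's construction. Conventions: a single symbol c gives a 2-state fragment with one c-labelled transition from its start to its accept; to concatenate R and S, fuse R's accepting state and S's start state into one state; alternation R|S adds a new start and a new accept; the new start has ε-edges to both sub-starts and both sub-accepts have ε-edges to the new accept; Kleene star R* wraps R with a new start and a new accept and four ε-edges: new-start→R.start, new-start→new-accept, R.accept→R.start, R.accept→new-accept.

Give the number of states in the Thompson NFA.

11

Per subexpression:
Each of the 5 symbol leaves contributes a 2-state fragment.
  1·0 → 3 states
  (1·0)* → 5 states
  0·1 → 3 states
  (1·0)* | 0·1 → 10 states
  1·((1·0)* | 0·1) → 11 states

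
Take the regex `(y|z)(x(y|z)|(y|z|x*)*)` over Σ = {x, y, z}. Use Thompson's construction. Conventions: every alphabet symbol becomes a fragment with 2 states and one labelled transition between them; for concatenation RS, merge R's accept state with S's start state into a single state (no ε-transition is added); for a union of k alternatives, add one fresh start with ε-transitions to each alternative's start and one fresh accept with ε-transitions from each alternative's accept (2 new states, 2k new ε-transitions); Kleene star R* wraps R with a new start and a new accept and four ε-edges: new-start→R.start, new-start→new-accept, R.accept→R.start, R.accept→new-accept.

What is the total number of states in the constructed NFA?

Bottom-up over the parse tree:
Each of the 8 symbol leaves contributes a 2-state fragment.
  y|z = 6 states
  y|z = 6 states
  x(y|z) = 7 states
  x* = 4 states
  y|z|x* = 10 states
  (y|z|x*)* = 12 states
  x(y|z)|(y|z|x*)* = 21 states
  (y|z)(x(y|z)|(y|z|x*)*) = 26 states

26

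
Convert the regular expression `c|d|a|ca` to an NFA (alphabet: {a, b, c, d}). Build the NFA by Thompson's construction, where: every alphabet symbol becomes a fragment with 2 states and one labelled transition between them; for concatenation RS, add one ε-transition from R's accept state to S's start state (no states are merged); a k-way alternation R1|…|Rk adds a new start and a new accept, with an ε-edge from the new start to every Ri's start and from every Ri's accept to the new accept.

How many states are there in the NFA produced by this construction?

12

Per subexpression:
Each of the 5 symbol leaves contributes a 2-state fragment.
  ca → 4 states
  c|d|a|ca → 12 states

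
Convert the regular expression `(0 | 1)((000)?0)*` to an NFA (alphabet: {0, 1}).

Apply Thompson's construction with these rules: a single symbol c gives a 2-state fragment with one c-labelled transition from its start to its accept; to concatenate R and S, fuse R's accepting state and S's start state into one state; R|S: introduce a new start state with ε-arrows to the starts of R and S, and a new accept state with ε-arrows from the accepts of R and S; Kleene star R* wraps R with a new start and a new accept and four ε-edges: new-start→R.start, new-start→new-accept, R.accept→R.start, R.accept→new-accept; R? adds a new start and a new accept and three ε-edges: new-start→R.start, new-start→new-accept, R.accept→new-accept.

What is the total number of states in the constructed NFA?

By structural recursion:
Each of the 6 symbol leaves contributes a 2-state fragment.
  0 | 1 : 6 states
  000 : 4 states
  (000)? : 6 states
  (000)?0 : 7 states
  ((000)?0)* : 9 states
  (0 | 1)((000)?0)* : 14 states

14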